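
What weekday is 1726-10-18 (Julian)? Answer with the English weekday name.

Tuesday

In the Gregorian calendar this is 29 October 1726 (JDN 2351770).
2351770 ≡ 1 (mod 7); counting from Monday = 0 gives Tuesday.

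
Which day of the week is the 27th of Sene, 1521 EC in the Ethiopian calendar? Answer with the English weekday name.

Monday

In the proleptic Gregorian calendar this is 1 July 1529 (JDN 2279697).
Since JDN mod 7 = 0 (0 = Monday), the day is Monday.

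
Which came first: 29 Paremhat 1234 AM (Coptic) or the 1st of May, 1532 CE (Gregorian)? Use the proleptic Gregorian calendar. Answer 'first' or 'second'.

first

First date → JDN 2275591; second date → JDN 2280732.
JDN 2275591 < JDN 2280732, so the first date is earlier.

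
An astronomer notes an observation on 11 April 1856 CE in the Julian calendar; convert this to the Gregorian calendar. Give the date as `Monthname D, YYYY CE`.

April 23, 1856 CE

At this point the Julian calendar is 12 days behind the Gregorian.
11 April 1856 Julian + 12 days → 23 April 1856 Gregorian.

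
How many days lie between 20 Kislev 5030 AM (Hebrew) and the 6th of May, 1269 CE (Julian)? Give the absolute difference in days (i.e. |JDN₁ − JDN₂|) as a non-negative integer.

First date → JDN 2184880; second date → JDN 2184686.
The interval is |2184880 − 2184686| = 194 days.

194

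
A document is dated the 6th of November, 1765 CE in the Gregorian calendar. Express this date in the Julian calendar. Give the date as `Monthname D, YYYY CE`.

October 26, 1765 CE

The Julian–Gregorian offset here is 11 days (Julian trailing).
6 November 1765 Gregorian − 11 days → 26 October 1765 Julian.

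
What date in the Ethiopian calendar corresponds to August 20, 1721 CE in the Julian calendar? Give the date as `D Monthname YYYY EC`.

The source date corresponds to 31 August 1721 in the Gregorian calendar (JDN 2349885).
That day falls on 27 Nehase 1713 EC in the Ethiopian calendar.

27 Nehase 1713 EC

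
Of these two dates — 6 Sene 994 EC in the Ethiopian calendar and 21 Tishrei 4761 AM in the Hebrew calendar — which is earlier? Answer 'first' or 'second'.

second

First date → JDN 2087189; second date → JDN 2086573.
JDN 2086573 < JDN 2087189, so the second date is earlier.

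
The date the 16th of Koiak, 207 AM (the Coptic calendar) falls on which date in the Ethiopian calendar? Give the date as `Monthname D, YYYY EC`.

Tahsas 16, 483 EC

Both dates share Julian Day Number 1900376; in the Ethiopian calendar that is 16 Tahsas 483 EC.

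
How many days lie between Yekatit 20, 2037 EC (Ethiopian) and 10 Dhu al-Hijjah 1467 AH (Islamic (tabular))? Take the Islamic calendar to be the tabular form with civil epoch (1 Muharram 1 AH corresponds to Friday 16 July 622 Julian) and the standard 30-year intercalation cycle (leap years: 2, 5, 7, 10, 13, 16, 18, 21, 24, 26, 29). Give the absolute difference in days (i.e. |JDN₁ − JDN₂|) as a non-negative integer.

237

JDN of the first date = 2468039.
JDN of the second date = 2468276.
|2468276 − 2468039| = 237.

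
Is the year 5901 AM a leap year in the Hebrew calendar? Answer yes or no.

yes

Hebrew year 5901 is year 11 of its 19-year Metonic cycle; leap years are at positions 3, 6, 8, 11, 14, 17, 19, so it is a leap year (13 months).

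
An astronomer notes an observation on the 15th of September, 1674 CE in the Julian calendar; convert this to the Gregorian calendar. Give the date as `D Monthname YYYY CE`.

For dates in this range the Gregorian date is 10 days ahead of the Julian.
15 September 1674 Julian + 10 days → 25 September 1674 Gregorian.

25 September 1674 CE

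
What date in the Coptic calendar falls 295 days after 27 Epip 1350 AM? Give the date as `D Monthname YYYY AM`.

17 Pashons 1351 AM

Counting 295 days forward from JDN 2318078 reaches JDN 2318373, which is 17 Pashons 1351 AM.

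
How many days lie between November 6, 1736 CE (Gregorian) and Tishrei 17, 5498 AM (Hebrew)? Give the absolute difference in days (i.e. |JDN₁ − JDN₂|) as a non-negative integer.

340

JDN of the first date = 2355431.
JDN of the second date = 2355771.
|2355771 − 2355431| = 340.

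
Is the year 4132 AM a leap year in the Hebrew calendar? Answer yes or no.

Hebrew year 4132 is year 9 of its 19-year Metonic cycle; leap years are at positions 3, 6, 8, 11, 14, 17, 19, so it is a common year (12 months).

no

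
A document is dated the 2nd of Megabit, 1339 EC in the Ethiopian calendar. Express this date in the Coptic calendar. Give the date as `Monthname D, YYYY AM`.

Both dates share Julian Day Number 2213106; in the Coptic calendar that is 2 Paremhat 1063 AM.

Paremhat 2, 1063 AM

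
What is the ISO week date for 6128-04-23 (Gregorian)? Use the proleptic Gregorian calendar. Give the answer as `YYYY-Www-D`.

6128-W17-5

The weekday is Friday (ISO weekday 5).
That Friday belongs to ISO week 17 of ISO year 6128.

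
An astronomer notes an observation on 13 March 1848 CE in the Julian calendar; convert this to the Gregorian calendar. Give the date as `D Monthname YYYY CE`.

25 March 1848 CE

The Julian–Gregorian offset here is 12 days (Julian trailing).
13 March 1848 Julian + 12 days → 25 March 1848 Gregorian.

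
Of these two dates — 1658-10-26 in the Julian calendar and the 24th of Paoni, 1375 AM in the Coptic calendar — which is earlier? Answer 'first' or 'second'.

first

First date → JDN 2326941; second date → JDN 2327176.
JDN 2326941 < JDN 2327176, so the first date is earlier.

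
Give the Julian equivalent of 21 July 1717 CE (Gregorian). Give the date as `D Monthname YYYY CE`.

10 July 1717 CE

For dates in this range the Gregorian date is 11 days ahead of the Julian.
21 July 1717 Gregorian − 11 days → 10 July 1717 Julian.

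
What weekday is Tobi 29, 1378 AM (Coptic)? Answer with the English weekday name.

This is JDN 2328127 (3 February 1662 Gregorian).
Since JDN mod 7 = 4 (0 = Monday), the day is Friday.

Friday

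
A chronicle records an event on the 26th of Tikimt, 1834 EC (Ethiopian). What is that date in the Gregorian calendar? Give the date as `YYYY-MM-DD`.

Both dates share Julian Day Number 2393779; in the Gregorian calendar that is 4 November 1841 CE.

1841-11-04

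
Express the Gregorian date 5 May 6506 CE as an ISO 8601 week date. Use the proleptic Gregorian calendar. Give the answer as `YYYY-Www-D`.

The weekday is Wednesday (ISO weekday 3).
That Wednesday belongs to ISO week 18 of ISO year 6506.

6506-W18-3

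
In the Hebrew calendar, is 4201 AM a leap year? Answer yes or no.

Hebrew year 4201 is year 2 of its 19-year Metonic cycle; leap years are at positions 3, 6, 8, 11, 14, 17, 19, so it is a common year (12 months).

no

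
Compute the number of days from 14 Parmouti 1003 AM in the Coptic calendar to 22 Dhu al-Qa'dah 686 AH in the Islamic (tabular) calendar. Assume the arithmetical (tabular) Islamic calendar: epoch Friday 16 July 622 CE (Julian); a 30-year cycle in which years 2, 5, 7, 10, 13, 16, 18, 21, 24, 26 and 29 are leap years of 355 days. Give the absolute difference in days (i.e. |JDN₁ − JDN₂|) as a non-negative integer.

264

JDN of the first date = 2191233.
JDN of the second date = 2191497.
|2191497 − 2191233| = 264.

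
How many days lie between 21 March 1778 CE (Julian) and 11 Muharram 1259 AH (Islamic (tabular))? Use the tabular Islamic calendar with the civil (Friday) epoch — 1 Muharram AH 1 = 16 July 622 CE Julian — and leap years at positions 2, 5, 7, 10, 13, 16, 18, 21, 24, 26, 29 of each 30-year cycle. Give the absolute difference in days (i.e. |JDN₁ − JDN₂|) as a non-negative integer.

First date → JDN 2370552; second date → JDN 2394243.
The interval is |2370552 − 2394243| = 23691 days.

23691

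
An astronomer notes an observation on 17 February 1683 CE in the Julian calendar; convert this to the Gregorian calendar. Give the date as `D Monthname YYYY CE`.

For dates in this range the Gregorian date is 10 days ahead of the Julian.
17 February 1683 Julian + 10 days → 27 February 1683 Gregorian.

27 February 1683 CE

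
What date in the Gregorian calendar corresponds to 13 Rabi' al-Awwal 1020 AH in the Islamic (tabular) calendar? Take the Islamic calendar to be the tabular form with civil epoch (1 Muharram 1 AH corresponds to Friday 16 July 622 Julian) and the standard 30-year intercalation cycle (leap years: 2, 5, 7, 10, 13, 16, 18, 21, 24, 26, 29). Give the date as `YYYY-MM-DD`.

Julian Day Number of the source date = 2309611.
Converting JDN 2309611 to the Gregorian calendar gives 26 May 1611 CE.

1611-05-26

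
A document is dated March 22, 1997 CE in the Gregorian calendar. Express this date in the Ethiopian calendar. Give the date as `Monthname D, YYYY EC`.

Megabit 13, 1989 EC

Both dates share Julian Day Number 2450530; in the Ethiopian calendar that is 13 Megabit 1989 EC.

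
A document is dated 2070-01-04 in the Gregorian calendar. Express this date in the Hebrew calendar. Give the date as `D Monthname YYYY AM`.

21 Tevet 5830 AM

Julian Day Number of the source date = 2477116.
Converting JDN 2477116 to the Hebrew calendar gives 21 Tevet 5830 AM.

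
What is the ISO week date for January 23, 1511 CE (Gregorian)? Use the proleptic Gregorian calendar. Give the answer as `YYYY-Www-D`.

1511-W04-1

The weekday is Monday (ISO weekday 1).
That Monday belongs to ISO week 4 of ISO year 1511.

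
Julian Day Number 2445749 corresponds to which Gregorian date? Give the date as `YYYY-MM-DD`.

1984-02-18

JDN 2451545 is 1 Jan 2000; 2445749 is −5796 days from there.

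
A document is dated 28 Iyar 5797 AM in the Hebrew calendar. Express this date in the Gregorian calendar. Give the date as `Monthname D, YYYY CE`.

Both dates share Julian Day Number 2465192; in the Gregorian calendar that is 13 May 2037 CE.

May 13, 2037 CE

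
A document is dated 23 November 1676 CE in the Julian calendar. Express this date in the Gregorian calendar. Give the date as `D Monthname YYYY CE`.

At this point the Julian calendar is 10 days behind the Gregorian.
23 November 1676 Julian + 10 days → 3 December 1676 Gregorian.

3 December 1676 CE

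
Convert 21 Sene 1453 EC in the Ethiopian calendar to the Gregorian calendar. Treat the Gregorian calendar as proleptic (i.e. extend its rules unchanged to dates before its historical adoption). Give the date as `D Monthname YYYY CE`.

24 June 1461 CE

Julian Day Number of the source date = 2254854.
Converting JDN 2254854 to the Gregorian calendar gives 24 June 1461 CE.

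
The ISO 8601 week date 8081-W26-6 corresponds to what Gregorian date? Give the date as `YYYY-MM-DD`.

ISO week 1 of 8081 is the week containing the first Thursday of 8081.
Week 26, day 6 (Saturday) lands on 8081-06-28.

8081-06-28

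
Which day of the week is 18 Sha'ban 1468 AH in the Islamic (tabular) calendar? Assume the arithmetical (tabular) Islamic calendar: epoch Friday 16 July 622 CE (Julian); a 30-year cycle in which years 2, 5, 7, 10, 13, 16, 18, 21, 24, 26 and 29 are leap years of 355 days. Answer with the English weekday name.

Equivalently 23 June 2046 Gregorian, JDN 2468520.
Since JDN mod 7 = 5 (0 = Monday), the day is Saturday.

Saturday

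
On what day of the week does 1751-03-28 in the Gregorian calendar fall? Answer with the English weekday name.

Sunday

2360686 ≡ 6 (mod 7); counting from Monday = 0 gives Sunday.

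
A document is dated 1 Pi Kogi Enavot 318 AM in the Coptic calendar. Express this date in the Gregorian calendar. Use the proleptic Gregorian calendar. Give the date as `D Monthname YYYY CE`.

Both dates share Julian Day Number 1941174; in the Gregorian calendar that is 27 August 602 CE.

27 August 602 CE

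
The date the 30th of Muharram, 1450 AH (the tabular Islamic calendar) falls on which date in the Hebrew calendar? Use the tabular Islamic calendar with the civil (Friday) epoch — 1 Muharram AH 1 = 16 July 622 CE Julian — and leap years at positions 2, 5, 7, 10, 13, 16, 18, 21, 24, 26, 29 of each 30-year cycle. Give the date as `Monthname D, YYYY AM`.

Sivan 29, 5788 AM

Both dates share Julian Day Number 2461946; in the Hebrew calendar that is 29 Sivan 5788 AM.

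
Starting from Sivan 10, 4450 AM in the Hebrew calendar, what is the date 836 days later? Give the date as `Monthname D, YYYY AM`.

Elul 19, 4452 AM

JDN of Sivan 10, 4450 AM = 1973224.
1973224 + 836 = 1974060.
JDN 1974060 in the Hebrew calendar is Elul 19, 4452 AM.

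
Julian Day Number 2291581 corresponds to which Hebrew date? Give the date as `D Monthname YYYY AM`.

The proleptic Gregorian equivalent of JDN 2291581 is 13 January 1562.
In the Hebrew calendar that day is 26 Tevet 5322 AM.

26 Tevet 5322 AM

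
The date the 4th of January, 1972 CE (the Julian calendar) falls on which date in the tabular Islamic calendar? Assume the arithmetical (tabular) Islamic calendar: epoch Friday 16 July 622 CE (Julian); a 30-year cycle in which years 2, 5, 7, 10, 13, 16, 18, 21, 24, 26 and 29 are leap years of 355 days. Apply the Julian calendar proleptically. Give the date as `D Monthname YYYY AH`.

30 Dhu al-Qa'dah 1391 AH

The source date corresponds to 17 January 1972 in the Gregorian calendar (JDN 2441334).
That day falls on 30 Dhu al-Qa'dah 1391 AH in the tabular Islamic calendar.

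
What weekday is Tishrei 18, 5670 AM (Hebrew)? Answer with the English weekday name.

In the Gregorian calendar this is 3 October 1909 (JDN 2418583).
JDN 2418583 mod 7 = 6, and JDN 0 was a Monday, so this is a Sunday.

Sunday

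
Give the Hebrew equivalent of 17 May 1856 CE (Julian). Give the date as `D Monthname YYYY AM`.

Both dates share Julian Day Number 2399099; in the Hebrew calendar that is 24 Iyar 5616 AM.

24 Iyar 5616 AM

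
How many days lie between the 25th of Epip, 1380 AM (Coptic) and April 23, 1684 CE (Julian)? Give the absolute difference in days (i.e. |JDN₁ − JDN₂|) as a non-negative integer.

First date → JDN 2329034; second date → JDN 2336252.
The interval is |2329034 − 2336252| = 7218 days.

7218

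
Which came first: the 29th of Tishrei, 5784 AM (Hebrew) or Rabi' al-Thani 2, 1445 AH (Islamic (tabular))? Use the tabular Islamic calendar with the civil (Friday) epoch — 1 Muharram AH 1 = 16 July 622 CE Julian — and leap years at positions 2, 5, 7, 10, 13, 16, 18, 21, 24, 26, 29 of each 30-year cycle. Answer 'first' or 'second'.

The two dates have Julian Day Numbers 2460232 and 2460235 respectively.
Since 2460232 < 2460235, the first date comes first.

first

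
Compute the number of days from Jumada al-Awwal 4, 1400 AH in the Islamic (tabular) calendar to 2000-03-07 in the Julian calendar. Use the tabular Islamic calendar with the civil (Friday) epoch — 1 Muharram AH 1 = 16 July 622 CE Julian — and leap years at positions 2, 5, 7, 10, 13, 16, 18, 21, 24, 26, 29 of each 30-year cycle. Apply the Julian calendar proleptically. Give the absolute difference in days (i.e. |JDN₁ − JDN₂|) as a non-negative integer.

7304

JDN of the first date = 2444320.
JDN of the second date = 2451624.
|2451624 − 2444320| = 7304.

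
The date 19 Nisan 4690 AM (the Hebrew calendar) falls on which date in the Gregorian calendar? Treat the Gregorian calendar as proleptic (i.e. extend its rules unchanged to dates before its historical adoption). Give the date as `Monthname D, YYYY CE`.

Both dates share Julian Day Number 2060821; in the Gregorian calendar that is 27 March 930 CE.

March 27, 930 CE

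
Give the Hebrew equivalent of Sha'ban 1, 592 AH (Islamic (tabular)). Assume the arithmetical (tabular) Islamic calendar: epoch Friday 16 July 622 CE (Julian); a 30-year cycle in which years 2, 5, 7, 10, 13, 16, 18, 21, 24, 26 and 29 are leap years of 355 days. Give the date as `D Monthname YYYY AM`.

3 Av 4956 AM

The source date corresponds to 7 July 1196 in the proleptic Gregorian calendar (JDN 2158078).
That day falls on 3 Av 4956 AM in the Hebrew calendar.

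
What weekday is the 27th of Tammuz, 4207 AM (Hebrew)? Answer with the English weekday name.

Sunday

In the proleptic Gregorian calendar this is 28 July 447 (JDN 1884532).
1884532 ≡ 6 (mod 7); counting from Monday = 0 gives Sunday.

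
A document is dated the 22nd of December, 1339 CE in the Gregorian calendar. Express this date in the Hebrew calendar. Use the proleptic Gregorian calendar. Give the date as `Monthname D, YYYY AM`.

Tevet 12, 5100 AM

Both dates share Julian Day Number 2210475; in the Hebrew calendar that is 12 Tevet 5100 AM.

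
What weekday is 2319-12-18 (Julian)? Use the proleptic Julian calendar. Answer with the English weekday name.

Saturday

This is JDN 2568424 (3 January 2320 Gregorian).
2568424 ≡ 5 (mod 7); counting from Monday = 0 gives Saturday.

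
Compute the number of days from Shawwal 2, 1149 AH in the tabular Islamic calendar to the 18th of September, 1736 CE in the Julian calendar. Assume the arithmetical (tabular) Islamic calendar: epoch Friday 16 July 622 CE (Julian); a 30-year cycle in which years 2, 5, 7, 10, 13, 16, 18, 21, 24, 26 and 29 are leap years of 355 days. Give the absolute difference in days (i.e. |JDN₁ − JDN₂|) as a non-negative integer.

127

JDN of the first date = 2355520.
JDN of the second date = 2355393.
|2355393 − 2355520| = 127.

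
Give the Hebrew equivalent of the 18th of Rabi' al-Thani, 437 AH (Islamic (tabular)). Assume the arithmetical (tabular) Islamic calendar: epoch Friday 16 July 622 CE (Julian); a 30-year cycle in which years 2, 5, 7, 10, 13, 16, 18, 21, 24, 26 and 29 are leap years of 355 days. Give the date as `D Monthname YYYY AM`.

20 Cheshvan 4806 AM

The source date corresponds to 8 November 1045 in the proleptic Gregorian calendar (JDN 2103050).
That day falls on 20 Cheshvan 4806 AM in the Hebrew calendar.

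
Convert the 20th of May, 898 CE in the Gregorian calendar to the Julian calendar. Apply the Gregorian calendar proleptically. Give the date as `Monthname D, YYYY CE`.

May 16, 898 CE

For dates in this range the Gregorian date is 4 days ahead of the Julian.
20 May 898 Gregorian − 4 days → 16 May 898 Julian.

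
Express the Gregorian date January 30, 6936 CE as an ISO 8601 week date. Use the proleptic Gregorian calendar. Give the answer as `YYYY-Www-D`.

The weekday is Monday (ISO weekday 1).
That Monday belongs to ISO week 5 of ISO year 6936.

6936-W05-1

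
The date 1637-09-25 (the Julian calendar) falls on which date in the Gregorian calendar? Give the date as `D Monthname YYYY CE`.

5 October 1637 CE

The Julian–Gregorian offset here is 10 days (Julian trailing).
25 September 1637 Julian + 10 days → 5 October 1637 Gregorian.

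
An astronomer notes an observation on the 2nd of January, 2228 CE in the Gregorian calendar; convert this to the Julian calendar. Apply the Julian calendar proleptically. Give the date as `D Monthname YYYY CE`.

At this point the Julian calendar is 15 days behind the Gregorian.
2 January 2228 Gregorian − 15 days → 18 December 2227 Julian.

18 December 2227 CE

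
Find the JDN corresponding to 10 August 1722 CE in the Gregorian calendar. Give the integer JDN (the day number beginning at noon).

JDN 2451545 is 1 January 2000 CE (Gregorian); the target day is −101316 days from there, so JDN = 2350229.

2350229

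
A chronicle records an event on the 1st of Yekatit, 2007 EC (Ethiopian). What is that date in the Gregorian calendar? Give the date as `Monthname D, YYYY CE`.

February 8, 2015 CE

Julian Day Number of the source date = 2457062.
Converting JDN 2457062 to the Gregorian calendar gives 8 February 2015 CE.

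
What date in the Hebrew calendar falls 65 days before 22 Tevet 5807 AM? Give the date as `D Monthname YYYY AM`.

Counting 65 days back from JDN 2468731 reaches JDN 2468666, which is 17 Cheshvan 5807 AM.

17 Cheshvan 5807 AM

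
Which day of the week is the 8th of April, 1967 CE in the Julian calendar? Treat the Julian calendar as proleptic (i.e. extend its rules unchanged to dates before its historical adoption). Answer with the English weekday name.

Friday

This is JDN 2439602 (21 April 1967 Gregorian).
Since JDN mod 7 = 4 (0 = Monday), the day is Friday.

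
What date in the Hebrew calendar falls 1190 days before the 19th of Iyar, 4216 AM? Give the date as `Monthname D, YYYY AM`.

Adar I 12, 4213 AM

Counting 1190 days back from JDN 1887743 reaches JDN 1886553, which is Adar I 12, 4213 AM.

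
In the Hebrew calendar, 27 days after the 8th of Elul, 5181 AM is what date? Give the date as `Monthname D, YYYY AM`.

JDN of the 8th of Elul, 5181 AM = 2240296.
2240296 + 27 = 2240323.
JDN 2240323 in the Hebrew calendar is Tishrei 6, 5182 AM.

Tishrei 6, 5182 AM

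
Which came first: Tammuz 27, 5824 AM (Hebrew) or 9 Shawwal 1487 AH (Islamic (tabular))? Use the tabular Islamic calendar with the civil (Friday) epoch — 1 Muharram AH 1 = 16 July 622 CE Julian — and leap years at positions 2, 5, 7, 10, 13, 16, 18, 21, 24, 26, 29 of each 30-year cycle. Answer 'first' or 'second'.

first

The two dates have Julian Day Numbers 2475113 and 2475303 respectively.
Since 2475113 < 2475303, the first date comes first.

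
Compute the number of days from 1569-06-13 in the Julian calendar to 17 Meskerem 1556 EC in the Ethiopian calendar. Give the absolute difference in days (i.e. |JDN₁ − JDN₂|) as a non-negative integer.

First date → JDN 2294299; second date → JDN 2292201.
The interval is |2294299 − 2292201| = 2098 days.

2098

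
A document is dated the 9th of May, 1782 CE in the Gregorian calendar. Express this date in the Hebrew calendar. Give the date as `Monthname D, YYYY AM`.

Iyar 25, 5542 AM

Julian Day Number of the source date = 2372051.
Converting JDN 2372051 to the Hebrew calendar gives 25 Iyar 5542 AM.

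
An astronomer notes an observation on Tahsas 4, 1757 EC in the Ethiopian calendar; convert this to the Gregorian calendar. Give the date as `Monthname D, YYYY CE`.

Julian Day Number of the source date = 2365693.
Converting JDN 2365693 to the Gregorian calendar gives 11 December 1764 CE.

December 11, 1764 CE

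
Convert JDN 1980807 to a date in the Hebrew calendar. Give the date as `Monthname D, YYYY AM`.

Adar II 4, 4471 AM

JDN 1980807 is 2 March 711 in the proleptic Gregorian calendar.
In the Hebrew calendar that day is Adar II 4, 4471 AM.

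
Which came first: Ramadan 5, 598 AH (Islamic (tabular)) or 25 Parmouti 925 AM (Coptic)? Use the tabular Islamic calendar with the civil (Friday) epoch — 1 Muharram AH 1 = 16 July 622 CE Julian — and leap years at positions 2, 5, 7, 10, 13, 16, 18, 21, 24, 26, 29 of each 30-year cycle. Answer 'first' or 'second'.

Converting both to JDN: 2160237 vs 2162755; the smaller is the first.

first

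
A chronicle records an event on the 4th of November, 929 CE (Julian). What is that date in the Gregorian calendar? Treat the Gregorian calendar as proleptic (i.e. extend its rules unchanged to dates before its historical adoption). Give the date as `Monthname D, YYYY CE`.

At this point the Julian calendar is 5 days behind the Gregorian.
4 November 929 Julian + 5 days → 9 November 929 Gregorian.

November 9, 929 CE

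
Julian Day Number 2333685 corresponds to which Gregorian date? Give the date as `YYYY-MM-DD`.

1677-04-23

Counting from JDN 2299161 = 15 Oct 1582 gives an offset of 34524 days.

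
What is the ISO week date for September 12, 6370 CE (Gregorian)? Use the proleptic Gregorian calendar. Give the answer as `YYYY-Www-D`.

6370-W37-6

The weekday is Saturday (ISO weekday 6).
That Saturday belongs to ISO week 37 of ISO year 6370.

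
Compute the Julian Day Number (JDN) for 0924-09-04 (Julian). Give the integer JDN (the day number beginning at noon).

Equivalently 9 September 924 (proleptic Gregorian).
JDN 2299161 is 15 October 1582 CE (Gregorian); the target day is −240365 days from there, so JDN = 2058796.

2058796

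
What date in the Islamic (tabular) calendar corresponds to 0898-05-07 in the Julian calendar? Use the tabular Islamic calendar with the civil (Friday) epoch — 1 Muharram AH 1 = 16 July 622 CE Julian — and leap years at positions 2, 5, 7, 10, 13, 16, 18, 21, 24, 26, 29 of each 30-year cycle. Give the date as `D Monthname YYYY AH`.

Both dates share Julian Day Number 2049179; in the tabular Islamic calendar that is 11 Rabi' al-Thani 285 AH.

11 Rabi' al-Thani 285 AH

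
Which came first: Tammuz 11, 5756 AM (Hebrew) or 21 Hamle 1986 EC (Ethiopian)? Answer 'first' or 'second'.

The two dates have Julian Day Numbers 2450263 and 2449562 respectively.
Since 2449562 < 2450263, the second date comes first.

second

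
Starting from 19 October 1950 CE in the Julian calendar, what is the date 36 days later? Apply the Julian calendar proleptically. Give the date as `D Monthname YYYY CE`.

Counting 36 days forward from JDN 2433587 reaches JDN 2433623, which is 24 November 1950 CE.

24 November 1950 CE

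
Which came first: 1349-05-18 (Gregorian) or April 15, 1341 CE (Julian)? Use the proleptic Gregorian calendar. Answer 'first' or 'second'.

second

First date → JDN 2213910; second date → JDN 2210963.
JDN 2210963 < JDN 2213910, so the second date is earlier.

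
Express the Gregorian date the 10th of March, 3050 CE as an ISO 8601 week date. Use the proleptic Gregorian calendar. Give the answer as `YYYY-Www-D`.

The weekday is Sunday (ISO weekday 7).
That Sunday belongs to ISO week 10 of ISO year 3050.

3050-W10-7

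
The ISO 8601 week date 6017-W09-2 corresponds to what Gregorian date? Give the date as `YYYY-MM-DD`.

ISO week 1 of 6017 is the week containing the first Thursday of 6017.
Week 9, day 2 (Tuesday) lands on 6017-02-28.

6017-02-28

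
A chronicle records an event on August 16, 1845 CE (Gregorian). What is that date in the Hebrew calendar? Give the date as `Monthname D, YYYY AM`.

Av 13, 5605 AM

Julian Day Number of the source date = 2395160.
Converting JDN 2395160 to the Hebrew calendar gives 13 Av 5605 AM.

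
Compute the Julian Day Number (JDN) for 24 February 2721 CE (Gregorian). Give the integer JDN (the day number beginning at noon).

JDN 2451545 is 1 January 2000 CE (Gregorian); the target day is +263394 days from there, so JDN = 2714939.

2714939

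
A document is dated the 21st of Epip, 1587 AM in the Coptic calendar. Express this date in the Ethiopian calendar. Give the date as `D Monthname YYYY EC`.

21 Hamle 1863 EC

Both dates share Julian Day Number 2404636; in the Ethiopian calendar that is 21 Hamle 1863 EC.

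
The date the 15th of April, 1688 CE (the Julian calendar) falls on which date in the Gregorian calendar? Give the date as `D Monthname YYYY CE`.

For dates in this range the Gregorian date is 10 days ahead of the Julian.
15 April 1688 Julian + 10 days → 25 April 1688 Gregorian.

25 April 1688 CE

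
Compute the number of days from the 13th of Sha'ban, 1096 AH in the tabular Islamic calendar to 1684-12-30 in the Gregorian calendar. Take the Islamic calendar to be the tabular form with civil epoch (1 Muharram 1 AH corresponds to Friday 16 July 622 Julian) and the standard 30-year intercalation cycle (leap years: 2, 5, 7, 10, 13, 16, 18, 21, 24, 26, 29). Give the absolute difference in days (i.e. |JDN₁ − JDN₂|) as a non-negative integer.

197

First date → JDN 2336690; second date → JDN 2336493.
The interval is |2336690 − 2336493| = 197 days.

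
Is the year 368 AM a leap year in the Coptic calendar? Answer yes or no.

368 mod 4 = 0; in the Coptic calendar a year is leap when year mod 4 = 3, so it is a common year.

no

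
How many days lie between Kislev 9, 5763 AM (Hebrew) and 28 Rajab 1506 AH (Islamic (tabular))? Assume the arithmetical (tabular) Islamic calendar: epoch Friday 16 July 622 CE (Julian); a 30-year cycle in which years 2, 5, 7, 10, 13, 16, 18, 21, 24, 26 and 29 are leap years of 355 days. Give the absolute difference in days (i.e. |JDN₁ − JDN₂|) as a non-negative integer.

JDN of the first date = 2452593.
JDN of the second date = 2481966.
|2481966 − 2452593| = 29373.

29373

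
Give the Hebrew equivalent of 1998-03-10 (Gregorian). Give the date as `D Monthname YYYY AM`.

Julian Day Number of the source date = 2450883.
Converting JDN 2450883 to the Hebrew calendar gives 12 Adar 5758 AM.

12 Adar 5758 AM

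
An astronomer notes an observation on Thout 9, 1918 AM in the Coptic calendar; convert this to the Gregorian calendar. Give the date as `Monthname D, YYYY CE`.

Both dates share Julian Day Number 2525222; in the Gregorian calendar that is 21 September 2201 CE.

September 21, 2201 CE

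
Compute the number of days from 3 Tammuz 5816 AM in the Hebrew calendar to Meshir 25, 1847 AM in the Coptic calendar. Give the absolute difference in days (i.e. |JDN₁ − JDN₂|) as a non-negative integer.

27288

First date → JDN 2472167; second date → JDN 2499455.
The interval is |2472167 − 2499455| = 27288 days.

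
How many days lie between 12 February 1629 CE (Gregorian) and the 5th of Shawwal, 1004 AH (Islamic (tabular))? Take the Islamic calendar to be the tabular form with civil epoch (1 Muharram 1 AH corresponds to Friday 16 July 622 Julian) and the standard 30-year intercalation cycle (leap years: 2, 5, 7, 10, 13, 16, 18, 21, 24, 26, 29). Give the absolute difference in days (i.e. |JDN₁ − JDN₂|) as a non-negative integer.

First date → JDN 2316083; second date → JDN 2304140.
The interval is |2316083 − 2304140| = 11943 days.

11943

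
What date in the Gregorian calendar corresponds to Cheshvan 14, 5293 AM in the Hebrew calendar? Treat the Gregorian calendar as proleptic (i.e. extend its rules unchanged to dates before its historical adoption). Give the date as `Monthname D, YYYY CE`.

Both dates share Julian Day Number 2280907; in the Gregorian calendar that is 23 October 1532 CE.

October 23, 1532 CE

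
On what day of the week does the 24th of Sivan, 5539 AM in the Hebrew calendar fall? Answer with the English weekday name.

Equivalently 8 June 1779 Gregorian, JDN 2370985.
2370985 ≡ 1 (mod 7); counting from Monday = 0 gives Tuesday.

Tuesday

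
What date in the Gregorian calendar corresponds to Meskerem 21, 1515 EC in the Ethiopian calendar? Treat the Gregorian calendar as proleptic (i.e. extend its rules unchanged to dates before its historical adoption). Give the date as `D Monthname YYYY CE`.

Julian Day Number of the source date = 2277229.
Converting JDN 2277229 to the Gregorian calendar gives 28 September 1522 CE.

28 September 1522 CE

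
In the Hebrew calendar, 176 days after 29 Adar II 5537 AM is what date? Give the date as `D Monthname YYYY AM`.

28 Elul 5537 AM

JDN of 29 Adar II 5537 AM = 2370193.
2370193 + 176 = 2370369.
JDN 2370369 in the Hebrew calendar is 28 Elul 5537 AM.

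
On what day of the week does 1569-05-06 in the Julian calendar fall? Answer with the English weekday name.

Friday

In the proleptic Gregorian calendar this is 16 May 1569 (JDN 2294261).
2294261 ≡ 4 (mod 7); counting from Monday = 0 gives Friday.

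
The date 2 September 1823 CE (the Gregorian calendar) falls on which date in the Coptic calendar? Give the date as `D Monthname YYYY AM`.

Both dates share Julian Day Number 2387141; in the Coptic calendar that is 28 Mesori 1539 AM.

28 Mesori 1539 AM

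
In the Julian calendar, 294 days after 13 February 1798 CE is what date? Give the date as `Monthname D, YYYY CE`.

December 4, 1798 CE

JDN of 13 February 1798 CE = 2377821.
2377821 + 294 = 2378115.
JDN 2378115 in the Julian calendar is December 4, 1798 CE.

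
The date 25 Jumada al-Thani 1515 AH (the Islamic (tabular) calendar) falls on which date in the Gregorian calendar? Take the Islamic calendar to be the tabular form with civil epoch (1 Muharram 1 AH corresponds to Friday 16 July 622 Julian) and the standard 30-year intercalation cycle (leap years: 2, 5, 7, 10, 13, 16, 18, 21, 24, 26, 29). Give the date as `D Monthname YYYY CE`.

Both dates share Julian Day Number 2485123; in the Gregorian calendar that is 7 December 2091 CE.

7 December 2091 CE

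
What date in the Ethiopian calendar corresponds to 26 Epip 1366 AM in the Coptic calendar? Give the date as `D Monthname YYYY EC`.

Both dates share Julian Day Number 2323921; in the Ethiopian calendar that is 26 Hamle 1642 EC.

26 Hamle 1642 EC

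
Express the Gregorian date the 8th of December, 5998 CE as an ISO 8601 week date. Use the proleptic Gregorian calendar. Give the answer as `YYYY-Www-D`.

The weekday is Tuesday (ISO weekday 2).
That Tuesday belongs to ISO week 50 of ISO year 5998.

5998-W50-2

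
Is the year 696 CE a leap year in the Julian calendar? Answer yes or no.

yes

696 mod 4 = 0, so it is a leap year in the Julian calendar.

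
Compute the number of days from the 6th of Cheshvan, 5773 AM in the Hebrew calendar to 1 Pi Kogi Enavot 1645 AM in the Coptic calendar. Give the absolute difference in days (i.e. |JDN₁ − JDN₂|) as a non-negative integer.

JDN of the first date = 2456223.
JDN of the second date = 2425861.
|2425861 − 2456223| = 30362.

30362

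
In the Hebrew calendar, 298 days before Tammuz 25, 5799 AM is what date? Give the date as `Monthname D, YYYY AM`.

The starting date is JDN 2465987; 2465987 − 298 = 2465689.
JDN 2465689 corresponds to Elul 22, 5798 AM.

Elul 22, 5798 AM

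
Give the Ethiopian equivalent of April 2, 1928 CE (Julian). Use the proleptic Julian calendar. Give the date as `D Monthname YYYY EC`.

Both dates share Julian Day Number 2425352; in the Ethiopian calendar that is 7 Miyazya 1920 EC.

7 Miyazya 1920 EC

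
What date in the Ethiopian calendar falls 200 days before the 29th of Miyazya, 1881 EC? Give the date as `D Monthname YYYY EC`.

Counting 200 days back from JDN 2411129 reaches JDN 2410929, which is 9 Tikimt 1881 EC.

9 Tikimt 1881 EC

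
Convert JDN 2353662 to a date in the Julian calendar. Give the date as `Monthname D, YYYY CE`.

December 23, 1731 CE

The Gregorian equivalent of JDN 2353662 is 3 January 1732.
In the Julian calendar that day is December 23, 1731 CE.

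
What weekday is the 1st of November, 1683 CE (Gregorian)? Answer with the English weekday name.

JDN 2336068 mod 7 = 0, and JDN 0 was a Monday, so this is a Monday.

Monday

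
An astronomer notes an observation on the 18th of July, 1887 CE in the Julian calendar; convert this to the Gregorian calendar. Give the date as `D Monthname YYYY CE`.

At this point the Julian calendar is 12 days behind the Gregorian.
18 July 1887 Julian + 12 days → 30 July 1887 Gregorian.

30 July 1887 CE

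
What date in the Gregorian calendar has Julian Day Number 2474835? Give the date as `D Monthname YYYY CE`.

7 October 2063 CE

JDN 2451545 is 1 Jan 2000; 2474835 is +23290 days from there.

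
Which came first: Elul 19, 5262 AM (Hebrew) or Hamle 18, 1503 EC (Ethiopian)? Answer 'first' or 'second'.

first

Converting both to JDN: 2269898 vs 2273143; the smaller is the first.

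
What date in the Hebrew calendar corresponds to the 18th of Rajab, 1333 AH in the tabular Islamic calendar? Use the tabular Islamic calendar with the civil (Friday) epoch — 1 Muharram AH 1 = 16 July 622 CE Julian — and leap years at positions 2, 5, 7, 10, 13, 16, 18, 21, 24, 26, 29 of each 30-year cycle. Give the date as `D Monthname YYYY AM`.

19 Sivan 5675 AM

Both dates share Julian Day Number 2420650; in the Hebrew calendar that is 19 Sivan 5675 AM.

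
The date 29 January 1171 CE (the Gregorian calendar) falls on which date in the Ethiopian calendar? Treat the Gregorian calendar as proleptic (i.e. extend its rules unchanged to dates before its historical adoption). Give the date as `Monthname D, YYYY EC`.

Tir 27, 1163 EC

Both dates share Julian Day Number 2148787; in the Ethiopian calendar that is 27 Tir 1163 EC.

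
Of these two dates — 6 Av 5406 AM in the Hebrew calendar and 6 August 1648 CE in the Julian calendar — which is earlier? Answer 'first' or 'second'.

Converting both to JDN: 2322448 vs 2323208; the smaller is the first.

first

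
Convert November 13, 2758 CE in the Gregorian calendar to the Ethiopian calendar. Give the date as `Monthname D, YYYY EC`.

Both dates share Julian Day Number 2728715; in the Ethiopian calendar that is 28 Tikimt 2751 EC.

Tikimt 28, 2751 EC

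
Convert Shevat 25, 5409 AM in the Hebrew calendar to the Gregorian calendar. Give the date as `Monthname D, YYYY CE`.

February 7, 1649 CE

Both dates share Julian Day Number 2323383; in the Gregorian calendar that is 7 February 1649 CE.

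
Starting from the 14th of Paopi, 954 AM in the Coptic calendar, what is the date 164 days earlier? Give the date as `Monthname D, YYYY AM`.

Counting 164 days back from JDN 2173156 reaches JDN 2172992, which is Pashons 5, 953 AM.

Pashons 5, 953 AM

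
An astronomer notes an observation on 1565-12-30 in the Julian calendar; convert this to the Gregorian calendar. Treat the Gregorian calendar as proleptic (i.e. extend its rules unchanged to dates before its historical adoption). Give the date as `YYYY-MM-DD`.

1566-01-09

The Julian–Gregorian offset here is 10 days (Julian trailing).
30 December 1565 Julian + 10 days → 9 January 1566 Gregorian.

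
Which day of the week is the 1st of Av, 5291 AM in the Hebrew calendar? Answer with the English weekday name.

Equivalently 25 July 1531 Gregorian, JDN 2280451.
Since JDN mod 7 = 5 (0 = Monday), the day is Saturday.

Saturday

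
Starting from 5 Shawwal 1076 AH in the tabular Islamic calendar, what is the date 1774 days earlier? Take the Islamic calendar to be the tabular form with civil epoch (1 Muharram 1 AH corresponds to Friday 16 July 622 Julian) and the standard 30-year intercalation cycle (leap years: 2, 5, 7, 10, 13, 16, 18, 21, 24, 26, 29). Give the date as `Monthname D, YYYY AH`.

Shawwal 3, 1071 AH

JDN of 5 Shawwal 1076 AH = 2329654.
2329654 − 1774 = 2327880.
JDN 2327880 in the tabular Islamic calendar is Shawwal 3, 1071 AH.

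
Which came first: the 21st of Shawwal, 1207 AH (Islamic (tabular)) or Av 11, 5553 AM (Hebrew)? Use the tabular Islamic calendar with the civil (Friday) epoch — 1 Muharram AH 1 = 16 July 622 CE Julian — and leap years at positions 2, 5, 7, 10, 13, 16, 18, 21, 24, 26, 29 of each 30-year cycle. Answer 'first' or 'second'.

Converting both to JDN: 2376092 vs 2376141; the smaller is the first.

first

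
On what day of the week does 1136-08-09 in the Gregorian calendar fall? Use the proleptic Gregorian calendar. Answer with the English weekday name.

2136196 ≡ 6 (mod 7); counting from Monday = 0 gives Sunday.

Sunday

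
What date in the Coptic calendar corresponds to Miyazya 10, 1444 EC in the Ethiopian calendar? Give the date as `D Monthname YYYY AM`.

10 Parmouti 1168 AM

Both dates share Julian Day Number 2251496; in the Coptic calendar that is 10 Parmouti 1168 AM.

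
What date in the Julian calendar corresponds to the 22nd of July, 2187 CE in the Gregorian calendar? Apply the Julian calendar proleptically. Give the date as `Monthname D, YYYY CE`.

July 8, 2187 CE

The Julian–Gregorian offset here is 14 days (Julian trailing).
22 July 2187 Gregorian − 14 days → 8 July 2187 Julian.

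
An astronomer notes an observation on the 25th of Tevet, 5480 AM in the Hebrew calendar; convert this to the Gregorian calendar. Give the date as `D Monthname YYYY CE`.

6 January 1720 CE

Both dates share Julian Day Number 2349282; in the Gregorian calendar that is 6 January 1720 CE.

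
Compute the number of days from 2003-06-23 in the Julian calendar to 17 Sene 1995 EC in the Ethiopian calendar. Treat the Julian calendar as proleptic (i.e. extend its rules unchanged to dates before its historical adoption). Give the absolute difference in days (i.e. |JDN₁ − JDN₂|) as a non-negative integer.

12

First date → JDN 2452827; second date → JDN 2452815.
The interval is |2452827 − 2452815| = 12 days.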